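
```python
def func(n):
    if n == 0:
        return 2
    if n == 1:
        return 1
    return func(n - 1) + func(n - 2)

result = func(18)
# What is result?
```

Build up from base cases: func(0)=2, func(1)=1, func(2)=3, func(3)=4, func(4)=7, func(5)=11, func(6)=18, ..., func(18)=5778

Answer: 5778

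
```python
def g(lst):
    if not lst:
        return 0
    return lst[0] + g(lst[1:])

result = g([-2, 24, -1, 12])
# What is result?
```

(-2) + 24 + (-1) + 12 + 0 = 33

Answer: 33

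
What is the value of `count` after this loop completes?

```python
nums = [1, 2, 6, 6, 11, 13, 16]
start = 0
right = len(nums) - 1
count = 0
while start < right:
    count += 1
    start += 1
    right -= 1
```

Iterations until pointers meet (list length 7)
`count` takes the values: 0 → 1 → 2 → 3

Answer: 3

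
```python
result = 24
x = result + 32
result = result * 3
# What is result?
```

Trace:
`result = 24` → result = 24
`x = result + 32` → x = 56
`result = result * 3` → result = 72
So result = 72

Answer: 72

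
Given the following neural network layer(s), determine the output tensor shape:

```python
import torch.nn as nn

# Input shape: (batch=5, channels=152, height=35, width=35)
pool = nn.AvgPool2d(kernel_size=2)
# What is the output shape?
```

Input: (5, 152, 35, 35) -> Output: (5, 152, 17, 17)

Answer: (5, 152, 17, 17)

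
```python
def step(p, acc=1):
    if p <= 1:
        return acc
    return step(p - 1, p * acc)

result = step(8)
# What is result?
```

Accumulator trace (n, acc): (8, 1) -> (7, 8) -> (6, 56) -> (5, 336) -> (4, 1680) -> (3, 6720) -> (2, 20160) -> (1, 40320) -> return 40320

Answer: 40320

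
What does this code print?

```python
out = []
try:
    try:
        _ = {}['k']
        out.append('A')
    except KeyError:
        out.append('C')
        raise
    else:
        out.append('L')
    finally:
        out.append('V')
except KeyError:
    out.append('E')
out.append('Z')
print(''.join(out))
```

Execution trace: 'C' (inner except KeyError) → 'V' (inner finally) → 'E' (outer except KeyError) → 'Z' (after the try/except). Output: CVEZ

Answer: CVEZ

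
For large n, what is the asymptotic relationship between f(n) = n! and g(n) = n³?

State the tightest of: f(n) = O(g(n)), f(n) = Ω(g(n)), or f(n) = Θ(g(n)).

n! vs n³: f(n) = Ω(g(n)) but not O(g(n)) — n! grows strictly faster than n³.

Answer: f(n) = Ω(g(n)) but not O(g(n)) — n! grows strictly faster than n³.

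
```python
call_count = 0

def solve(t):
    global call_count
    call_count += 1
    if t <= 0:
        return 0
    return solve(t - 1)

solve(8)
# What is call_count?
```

Linear recursion stepping by 1: 9 calls from t=8 down to ≤0.

Answer: 9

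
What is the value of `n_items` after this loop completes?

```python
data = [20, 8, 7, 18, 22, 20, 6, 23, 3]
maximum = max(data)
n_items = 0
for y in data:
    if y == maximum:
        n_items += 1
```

Count of max value 23 in [20, 8, 7, 18, 22, 20, 6, 23, 3]
`n_items` takes the values: 0 → 1

Answer: 1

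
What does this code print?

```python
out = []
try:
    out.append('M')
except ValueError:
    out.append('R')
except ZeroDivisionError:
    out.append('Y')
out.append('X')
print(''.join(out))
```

Execution trace: 'M' (try body, no exception) → 'X' (after the try/except). Output: MX

Answer: MX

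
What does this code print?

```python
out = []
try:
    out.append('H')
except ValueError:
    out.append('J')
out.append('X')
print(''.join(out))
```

Execution trace: 'H' (try body, no exception) → 'X' (after the try/except). Output: HX

Answer: HX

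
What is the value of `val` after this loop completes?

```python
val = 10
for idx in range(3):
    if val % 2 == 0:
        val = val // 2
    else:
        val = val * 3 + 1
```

Collatz-style transformation from 10
`val` takes the values: 10 → 5 → 16 → 8

Answer: 8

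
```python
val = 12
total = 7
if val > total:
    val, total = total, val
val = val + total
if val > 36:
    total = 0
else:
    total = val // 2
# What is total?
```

Trace:
`val = 12` → val = 12
`total = 7` → total = 7
`if val > total: ...` → val > total is True → val = 7; total = 12
`val = val + total` → val = 19
`if val > 36: ...` → val > 36 is False, take else branch → total = 9
So total = 9

Answer: 9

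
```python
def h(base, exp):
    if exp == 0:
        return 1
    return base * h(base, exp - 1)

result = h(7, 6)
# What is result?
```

h(7, 6) = 7 * 7 * 7 * 7 * 7 * 7 = 117649

Answer: 117649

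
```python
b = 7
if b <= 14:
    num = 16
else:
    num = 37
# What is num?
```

Trace:
`b = 7` → b = 7
`if b <= 14: ...` → b <= 14 is True → num = 16
So num = 16

Answer: 16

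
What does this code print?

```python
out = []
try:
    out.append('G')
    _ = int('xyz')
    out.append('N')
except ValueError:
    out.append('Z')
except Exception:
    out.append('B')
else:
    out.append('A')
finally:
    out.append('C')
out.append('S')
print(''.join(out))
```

Execution trace: 'G' (try body) → 'Z' (except ValueError) → 'C' (finally) → 'S' (after the try/except). Output: GZCS

Answer: GZCS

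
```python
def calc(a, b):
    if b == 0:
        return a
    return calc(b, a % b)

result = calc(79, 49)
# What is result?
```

calc(79, 49) -> calc(49, 30) -> calc(30, 19) -> calc(19, 11) -> calc(11, 8) -> calc(8, 3) -> calc(3, 2) -> calc(2, 1) -> calc(1, 0) -> 1

Answer: 1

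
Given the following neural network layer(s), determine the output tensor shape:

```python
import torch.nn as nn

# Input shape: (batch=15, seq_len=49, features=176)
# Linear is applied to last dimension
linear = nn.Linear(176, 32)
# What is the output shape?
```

Input: (15, 49, 176) -> Output: (15, 49, 32)

Answer: (15, 49, 32)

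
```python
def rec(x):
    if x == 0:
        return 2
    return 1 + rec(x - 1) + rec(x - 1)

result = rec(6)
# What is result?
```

rec(x) = 1 + 2·rec(x-1), rec(0)=2. Closed form: (2+1)·2^6 - 1 = 191.

Answer: 191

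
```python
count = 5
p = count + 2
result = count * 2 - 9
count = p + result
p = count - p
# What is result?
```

Trace:
`count = 5` → count = 5
`p = count + 2` → p = 7
`result = count * 2 - 9` → result = 1
`count = p + result` → count = 8
`p = count - p` → p = 1
So result = 1

Answer: 1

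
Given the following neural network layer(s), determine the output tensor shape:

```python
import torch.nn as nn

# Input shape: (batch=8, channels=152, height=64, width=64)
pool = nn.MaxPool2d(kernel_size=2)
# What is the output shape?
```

Input: (8, 152, 64, 64) -> Output: (8, 152, 32, 32)

Answer: (8, 152, 32, 32)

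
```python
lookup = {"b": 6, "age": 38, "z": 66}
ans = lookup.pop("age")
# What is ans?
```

Trace:
`lookup = {"b": 6, "age": 38, "z": 66}` → lookup = {'b': 6, 'age': 38, 'z': 66}
`ans = lookup.pop("age")` → lookup = {'b': 6, 'z': 66}; ans = 38
So ans = 38

Answer: 38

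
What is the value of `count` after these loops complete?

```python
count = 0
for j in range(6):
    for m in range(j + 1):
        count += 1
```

Triangle: 1 + 2 + ... + 6
`count` takes the values: 0 → 1 → 2 → 3 → 4 → 5 → 6 → 7 → 8 → 9 → 10 → 11 → 12 → 13 → 14 → 15 → 16 → 17 → 18 → 19 → 20 → 21

Answer: 21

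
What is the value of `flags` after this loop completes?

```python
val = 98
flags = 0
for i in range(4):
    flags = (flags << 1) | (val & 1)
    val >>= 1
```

Reverse lowest 4 bits of 98
`flags` takes the values: 0 → 1 → 2 → 4

Answer: 4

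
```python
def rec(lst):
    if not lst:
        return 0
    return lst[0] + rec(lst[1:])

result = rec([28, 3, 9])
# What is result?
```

28 + 3 + 9 + 0 = 40

Answer: 40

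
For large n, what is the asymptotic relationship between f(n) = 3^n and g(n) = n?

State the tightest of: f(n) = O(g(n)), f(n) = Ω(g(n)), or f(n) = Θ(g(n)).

3^n vs n: f(n) = Ω(g(n)) but not O(g(n)) — 3^n grows strictly faster than n.

Answer: f(n) = Ω(g(n)) but not O(g(n)) — 3^n grows strictly faster than n.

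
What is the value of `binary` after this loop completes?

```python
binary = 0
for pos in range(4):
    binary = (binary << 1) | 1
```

Build 4 consecutive 1-bits: 0b1111
`binary` takes the values: 0 → 1 → 3 → 7 → 15

Answer: 15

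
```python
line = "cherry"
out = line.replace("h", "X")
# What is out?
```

Trace:
`line = "cherry"` → line = 'cherry'
`out = line.replace("h", "X")` → out = 'cXerry'
So out = 'cXerry'

Answer: 'cXerry'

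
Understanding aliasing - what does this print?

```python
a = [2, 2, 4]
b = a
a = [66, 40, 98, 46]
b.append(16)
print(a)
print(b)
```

Key concept: rebinding vs mutation: a is rebound to a new list, b still points at the original.
Step by step:
`a = [2, 2, 4]` → a = [2, 2, 4]
`b = a` → b = [2, 2, 4] (same object as a)
`a = [66, 40, 98, 46]` → a = [66, 40, 98, 46]
`b.append(16)` → b = [2, 2, 4, 16]
`print(a)` → prints [66, 40, 98, 46]
`print(b)` → prints [2, 2, 4, 16]

Answer:
[66, 40, 98, 46]
[2, 2, 4, 16]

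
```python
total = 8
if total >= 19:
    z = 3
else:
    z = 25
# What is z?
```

Trace:
`total = 8` → total = 8
`if total >= 19: ...` → total >= 19 is False, take else branch → z = 25
So z = 25

Answer: 25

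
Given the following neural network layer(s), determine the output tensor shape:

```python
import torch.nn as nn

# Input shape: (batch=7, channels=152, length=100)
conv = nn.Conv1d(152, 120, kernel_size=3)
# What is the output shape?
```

Input: (7, 152, 100) -> Output: (7, 120, 98)

Answer: (7, 120, 98)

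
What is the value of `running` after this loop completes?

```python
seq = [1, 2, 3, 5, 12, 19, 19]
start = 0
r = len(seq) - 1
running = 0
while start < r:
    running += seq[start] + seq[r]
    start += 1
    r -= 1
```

Sum of pairs from ends
`running` takes the values: 0 → 20 → 41 → 56

Answer: 56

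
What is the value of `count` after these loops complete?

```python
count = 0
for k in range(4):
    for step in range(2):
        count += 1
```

4 * 2 = 8
`count` takes the values: 0 → 1 → 2 → 3 → 4 → 5 → 6 → 7 → 8

Answer: 8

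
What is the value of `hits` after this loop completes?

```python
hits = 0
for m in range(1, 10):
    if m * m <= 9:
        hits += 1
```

Count numbers where m² ≤ 9
`hits` takes the values: 0 → 1 → 2 → 3

Answer: 3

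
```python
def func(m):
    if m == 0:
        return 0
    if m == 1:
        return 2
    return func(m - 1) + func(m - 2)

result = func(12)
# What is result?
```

Build up from base cases: func(0)=0, func(1)=2, func(2)=2, func(3)=4, func(4)=6, func(5)=10, func(6)=16, ..., func(12)=288

Answer: 288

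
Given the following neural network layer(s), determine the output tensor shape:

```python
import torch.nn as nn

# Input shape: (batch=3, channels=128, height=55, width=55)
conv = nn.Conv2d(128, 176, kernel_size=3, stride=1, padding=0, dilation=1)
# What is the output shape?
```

Input: (3, 128, 55, 55) -> Output: (3, 176, 53, 53)

Answer: (3, 176, 53, 53)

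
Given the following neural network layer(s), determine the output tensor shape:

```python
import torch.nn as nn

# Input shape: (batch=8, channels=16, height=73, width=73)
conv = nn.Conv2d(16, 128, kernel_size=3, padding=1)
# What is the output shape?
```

Input: (8, 16, 73, 73) -> Output: (8, 128, 73, 73)

Answer: (8, 128, 73, 73)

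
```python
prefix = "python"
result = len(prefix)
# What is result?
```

Trace:
`prefix = "python"` → prefix = 'python'
`result = len(prefix)` → result = 6
So result = 6

Answer: 6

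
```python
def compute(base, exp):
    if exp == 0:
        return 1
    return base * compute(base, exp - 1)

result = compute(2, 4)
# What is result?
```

compute(2, 4) = 2 * 2 * 2 * 2 = 16

Answer: 16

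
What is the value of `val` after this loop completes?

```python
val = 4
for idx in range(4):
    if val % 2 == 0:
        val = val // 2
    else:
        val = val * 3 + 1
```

Collatz-style transformation from 4
`val` takes the values: 4 → 2 → 1 → 4 → 2

Answer: 2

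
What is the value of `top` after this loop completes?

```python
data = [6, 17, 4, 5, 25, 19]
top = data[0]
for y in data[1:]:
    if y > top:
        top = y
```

Maximum of [6, 17, 4, 5, 25, 19]
`top` takes the values: 6 → 17 → 25

Answer: 25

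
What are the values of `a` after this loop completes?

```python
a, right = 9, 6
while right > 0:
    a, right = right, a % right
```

GCD of 9 and 6
`a` takes the values: 9 → 6 → 3

Answer: 3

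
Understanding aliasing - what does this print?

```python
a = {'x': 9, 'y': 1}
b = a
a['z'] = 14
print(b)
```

Key concept: dict aliasing.
Step by step:
`a = {'x': 9, 'y': 1}` → a = {'x': 9, 'y': 1}
`b = a` → b = {'x': 9, 'y': 1} (same object as a)
`a['z'] = 14` → a = {'x': 9, 'y': 1, 'z': 14} (same object as b); b = {'x': 9, 'y': 1, 'z': 14} (same object as a)
`print(b)` → prints {'x': 9, 'y': 1, 'z': 14}

Answer: {'x': 9, 'y': 1, 'z': 14}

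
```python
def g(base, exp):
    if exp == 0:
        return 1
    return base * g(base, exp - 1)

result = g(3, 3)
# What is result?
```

g(3, 3) = 3 * 3 * 3 = 27

Answer: 27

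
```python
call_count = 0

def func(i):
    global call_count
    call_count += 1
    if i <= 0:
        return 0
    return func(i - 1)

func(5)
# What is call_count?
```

Linear recursion stepping by 1: 6 calls from i=5 down to ≤0.

Answer: 6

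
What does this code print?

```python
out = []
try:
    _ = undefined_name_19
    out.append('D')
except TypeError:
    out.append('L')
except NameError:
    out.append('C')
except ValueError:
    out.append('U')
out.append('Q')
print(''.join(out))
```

Execution trace: 'C' (except NameError) → 'Q' (after the try/except). Output: CQ

Answer: CQ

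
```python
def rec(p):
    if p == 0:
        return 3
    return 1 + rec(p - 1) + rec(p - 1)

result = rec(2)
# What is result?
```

rec(p) = 1 + 2·rec(p-1), rec(0)=3. Closed form: (3+1)·2^2 - 1 = 15.

Answer: 15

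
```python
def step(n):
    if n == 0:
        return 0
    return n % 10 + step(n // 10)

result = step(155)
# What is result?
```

Sum of digits of 155: 5 + 5 + 1 = 11

Answer: 11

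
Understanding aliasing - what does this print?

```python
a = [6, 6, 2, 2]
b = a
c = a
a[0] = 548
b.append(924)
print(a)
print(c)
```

Key concept: multiple aliases.
Step by step:
`a = [6, 6, 2, 2]` → a = [6, 6, 2, 2]
`b = a` → b = [6, 6, 2, 2] (same object as a)
`c = a` → c = [6, 6, 2, 2] (same object as a, b)
`a[0] = 548` → a = [548, 6, 2, 2] (same object as b, c); b = [548, 6, 2, 2] (same object as a, c); c = [548, 6, 2, 2] (same object as a, b)
`b.append(924)` → a = [548, 6, 2, 2, 924] (same object as b, c); b = [548, 6, 2, 2, 924] (same object as a, c); c = [548, 6, 2, 2, 924] (same object as a, b)
`print(a)` → prints [548, 6, 2, 2, 924]
`print(c)` → prints [548, 6, 2, 2, 924]

Answer:
[548, 6, 2, 2, 924]
[548, 6, 2, 2, 924]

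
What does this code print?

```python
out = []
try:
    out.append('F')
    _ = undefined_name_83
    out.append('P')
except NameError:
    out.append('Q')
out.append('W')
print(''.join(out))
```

Execution trace: 'F' (try body) → 'Q' (except NameError) → 'W' (after the try/except). Output: FQW

Answer: FQW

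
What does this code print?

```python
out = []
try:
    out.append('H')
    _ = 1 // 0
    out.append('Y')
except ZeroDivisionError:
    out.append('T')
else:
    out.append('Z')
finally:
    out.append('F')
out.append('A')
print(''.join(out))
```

Execution trace: 'H' (try body) → 'T' (except ZeroDivisionError) → 'F' (finally) → 'A' (after the try/except). Output: HTFA

Answer: HTFA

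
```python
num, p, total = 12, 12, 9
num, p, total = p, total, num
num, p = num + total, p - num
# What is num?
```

Trace:
`num, p, total = 12, 12, 9` → num = 12; p = 12; total = 9
`num, p, total = p, total, num` → num = 12; p = 9; total = 12
`num, p = num + total, p - num` → num = 24; p = -3
So num = 24

Answer: 24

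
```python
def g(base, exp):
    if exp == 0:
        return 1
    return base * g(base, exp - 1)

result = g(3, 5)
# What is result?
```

g(3, 5) = 3 * 3 * 3 * 3 * 3 = 243

Answer: 243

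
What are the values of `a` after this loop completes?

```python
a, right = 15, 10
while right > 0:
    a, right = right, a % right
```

GCD of 15 and 10
`a` takes the values: 15 → 10 → 5

Answer: 5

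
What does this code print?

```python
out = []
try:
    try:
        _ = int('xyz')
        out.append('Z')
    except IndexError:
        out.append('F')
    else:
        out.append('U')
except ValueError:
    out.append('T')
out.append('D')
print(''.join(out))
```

Execution trace: 'T' (outer except ValueError) → 'D' (after the try/except). Output: TD

Answer: TD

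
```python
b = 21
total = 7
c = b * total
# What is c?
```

Trace:
`b = 21` → b = 21
`total = 7` → total = 7
`c = b * total` → c = 147
So c = 147

Answer: 147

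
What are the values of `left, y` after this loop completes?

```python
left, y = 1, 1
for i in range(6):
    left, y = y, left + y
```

Fibonacci: after 6 iterations
`left, y` takes the values: (1, 1) → (1, 2) → (2, 3) → (3, 5) → (5, 8) → (8, 13) → (13, 21)

Answer: 13, 21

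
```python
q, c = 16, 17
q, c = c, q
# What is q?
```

Trace:
`q, c = 16, 17` → q = 16; c = 17
`q, c = c, q` → q = 17; c = 16
So q = 17

Answer: 17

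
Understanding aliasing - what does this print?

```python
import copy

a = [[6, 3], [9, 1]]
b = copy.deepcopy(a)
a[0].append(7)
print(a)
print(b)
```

Key concept: deep copy is fully independent.
Step by step:
`a = [[6, 3], [9, 1]]` → a = [[6, 3], [9, 1]]
`b = copy.deepcopy(a)` → b = [[6, 3], [9, 1]]
`a[0].append(7)` → a = [[6, 3, 7], [9, 1]]
`print(a)` → prints [[6, 3, 7], [9, 1]]
`print(b)` → prints [[6, 3], [9, 1]]

Answer:
[[6, 3, 7], [9, 1]]
[[6, 3], [9, 1]]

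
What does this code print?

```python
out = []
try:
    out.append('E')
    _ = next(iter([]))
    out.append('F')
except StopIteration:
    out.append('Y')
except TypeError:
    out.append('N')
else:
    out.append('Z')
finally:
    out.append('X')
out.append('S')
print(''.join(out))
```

Execution trace: 'E' (try body) → 'Y' (except StopIteration) → 'X' (finally) → 'S' (after the try/except). Output: EYXS

Answer: EYXS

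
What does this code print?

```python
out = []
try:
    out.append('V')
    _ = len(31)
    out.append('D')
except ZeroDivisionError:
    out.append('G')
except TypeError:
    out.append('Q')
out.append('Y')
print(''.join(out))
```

Execution trace: 'V' (try body) → 'Q' (except TypeError) → 'Y' (after the try/except). Output: VQY

Answer: VQY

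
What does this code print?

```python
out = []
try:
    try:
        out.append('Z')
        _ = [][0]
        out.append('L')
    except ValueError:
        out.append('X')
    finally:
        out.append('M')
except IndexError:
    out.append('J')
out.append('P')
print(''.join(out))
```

Execution trace: 'Z' (try body) → 'M' (finally) → 'J' (outer except IndexError) → 'P' (after the try/except). Output: ZMJP

Answer: ZMJP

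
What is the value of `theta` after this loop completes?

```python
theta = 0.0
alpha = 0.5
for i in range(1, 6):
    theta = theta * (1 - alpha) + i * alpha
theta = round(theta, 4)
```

Moving average with lr=0.5
`theta` takes the values: 0.0 → 0.5 → 1.25 → 2.125 → 3.0625 → 4.03125 → 4.0312

Answer: 4.0312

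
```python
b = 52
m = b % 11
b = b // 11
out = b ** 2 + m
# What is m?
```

Trace:
`b = 52` → b = 52
`m = b % 11` → m = 8
`b = b // 11` → b = 4
`out = b ** 2 + m` → out = 24
So m = 8

Answer: 8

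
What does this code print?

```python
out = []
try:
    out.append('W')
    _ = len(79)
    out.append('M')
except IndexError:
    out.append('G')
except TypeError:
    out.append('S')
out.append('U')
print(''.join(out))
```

Execution trace: 'W' (try body) → 'S' (except TypeError) → 'U' (after the try/except). Output: WSU

Answer: WSU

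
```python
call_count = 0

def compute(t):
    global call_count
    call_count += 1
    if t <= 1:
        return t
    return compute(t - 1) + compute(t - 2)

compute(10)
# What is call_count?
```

Calls(t) = 1 + Calls(t-1) + Calls(t-2); Calls(0)=Calls(1)=1. For t=10 this gives 177.

Answer: 177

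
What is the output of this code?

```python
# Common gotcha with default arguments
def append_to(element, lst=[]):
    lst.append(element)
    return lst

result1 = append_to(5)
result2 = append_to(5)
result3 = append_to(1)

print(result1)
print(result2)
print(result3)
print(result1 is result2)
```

Key concept: mutable default argument gotcha.
Step by step:
`result1 = append_to(5)` → result1 = [5]
`result2 = append_to(5)` → result1 = [5, 5] (same object as result2); result2 = [5, 5] (same object as result1)
`result3 = append_to(1)` → result1 = [5, 5, 1] (same object as result2, result3); result2 = [5, 5, 1] (same object as result1, result3); result3 = [5, 5, 1] (same object as result1, result2)
`print(result1)` → prints [5, 5, 1]
`print(result2)` → prints [5, 5, 1]
`print(result3)` → prints [5, 5, 1]
`print(result1 is result2)` → prints True

Answer:
[5, 5, 1]
[5, 5, 1]
[5, 5, 1]
True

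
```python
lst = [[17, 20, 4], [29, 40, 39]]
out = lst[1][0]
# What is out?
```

Trace:
`lst = [[17, 20, 4], [29, 40, 39]]` → lst = [[17, 20, 4], [29, 40, 39]]
`out = lst[1][0]` → out = 29
So out = 29

Answer: 29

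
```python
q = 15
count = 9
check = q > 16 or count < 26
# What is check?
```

Trace:
`q = 15` → q = 15
`count = 9` → count = 9
`check = q > 16 or count < 26` → check = True
So check = True

Answer: True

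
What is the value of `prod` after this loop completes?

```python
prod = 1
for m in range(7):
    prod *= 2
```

2^7 = 128
`prod` takes the values: 1 → 2 → 4 → 8 → 16 → 32 → 64 → 128

Answer: 128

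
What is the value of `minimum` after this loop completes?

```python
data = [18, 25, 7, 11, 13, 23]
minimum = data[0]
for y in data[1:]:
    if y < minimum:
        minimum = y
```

Minimum of [18, 25, 7, 11, 13, 23]
`minimum` takes the values: 18 → 7

Answer: 7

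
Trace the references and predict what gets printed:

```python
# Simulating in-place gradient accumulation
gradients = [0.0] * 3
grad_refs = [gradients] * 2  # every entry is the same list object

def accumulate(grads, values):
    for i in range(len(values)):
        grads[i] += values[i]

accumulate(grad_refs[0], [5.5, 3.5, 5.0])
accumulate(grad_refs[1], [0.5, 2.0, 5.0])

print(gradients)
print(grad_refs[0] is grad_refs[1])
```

Key concept: gradient accumulation aliasing.
Step by step:
`gradients = [0.0] * 3` → gradients = [0.0, 0.0, 0.0]
`grad_refs = [gradients] * 2` → grad_refs = [[0.0, 0.0, 0.0], [0.0, 0.0, 0.0]]
`accumulate(grad_refs[0], [5.5, 3.5, 5.0])` → gradients = [5.5, 3.5, 5.0]; grad_refs = [[5.5, 3.5, 5.0], [5.5, 3.5, 5.0]]
`accumulate(grad_refs[1], [0.5, 2.0, 5.0])` → gradients = [6.0, 5.5, 10.0]; grad_refs = [[6.0, 5.5, 10.0], [6.0, 5.5, 10.0]]
`print(gradients)` → prints [6.0, 5.5, 10.0]
`print(grad_refs[0] is grad_refs[1])` → prints True

Answer:
[6.0, 5.5, 10.0]
True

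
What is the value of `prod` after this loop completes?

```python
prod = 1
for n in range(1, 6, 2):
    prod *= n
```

Product of 1, 3, 5, ... up to 5
`prod` takes the values: 1 → 3 → 15

Answer: 15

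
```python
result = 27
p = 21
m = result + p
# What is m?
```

Trace:
`result = 27` → result = 27
`p = 21` → p = 21
`m = result + p` → m = 48
So m = 48

Answer: 48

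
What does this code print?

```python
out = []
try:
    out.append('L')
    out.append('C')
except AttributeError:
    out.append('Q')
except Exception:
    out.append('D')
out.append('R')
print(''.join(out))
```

Execution trace: 'L' (try body) → 'C' (try body, no exception) → 'R' (after the try/except). Output: LCR

Answer: LCR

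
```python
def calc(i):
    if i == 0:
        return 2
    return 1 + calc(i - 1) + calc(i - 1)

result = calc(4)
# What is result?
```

calc(i) = 1 + 2·calc(i-1), calc(0)=2. Closed form: (2+1)·2^4 - 1 = 47.

Answer: 47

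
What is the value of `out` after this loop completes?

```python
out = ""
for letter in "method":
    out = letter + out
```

Reverse 'method'
`out` takes the values: "" → "m" → "em" → "tem" → "htem" → "ohtem" → "dohtem"

Answer: "dohtem"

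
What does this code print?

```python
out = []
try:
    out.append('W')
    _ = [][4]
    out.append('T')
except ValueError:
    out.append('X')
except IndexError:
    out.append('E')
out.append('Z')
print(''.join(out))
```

Execution trace: 'W' (try body) → 'E' (except IndexError) → 'Z' (after the try/except). Output: WEZ

Answer: WEZ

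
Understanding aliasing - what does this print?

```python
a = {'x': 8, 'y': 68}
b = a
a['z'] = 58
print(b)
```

Key concept: dict aliasing.
Step by step:
`a = {'x': 8, 'y': 68}` → a = {'x': 8, 'y': 68}
`b = a` → b = {'x': 8, 'y': 68} (same object as a)
`a['z'] = 58` → a = {'x': 8, 'y': 68, 'z': 58} (same object as b); b = {'x': 8, 'y': 68, 'z': 58} (same object as a)
`print(b)` → prints {'x': 8, 'y': 68, 'z': 58}

Answer: {'x': 8, 'y': 68, 'z': 58}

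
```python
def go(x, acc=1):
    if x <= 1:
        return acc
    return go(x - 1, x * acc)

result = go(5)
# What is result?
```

Accumulator trace (n, acc): (5, 1) -> (4, 5) -> (3, 20) -> (2, 60) -> (1, 120) -> return 120

Answer: 120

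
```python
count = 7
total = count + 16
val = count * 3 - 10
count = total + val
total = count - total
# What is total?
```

Trace:
`count = 7` → count = 7
`total = count + 16` → total = 23
`val = count * 3 - 10` → val = 11
`count = total + val` → count = 34
`total = count - total` → total = 11
So total = 11

Answer: 11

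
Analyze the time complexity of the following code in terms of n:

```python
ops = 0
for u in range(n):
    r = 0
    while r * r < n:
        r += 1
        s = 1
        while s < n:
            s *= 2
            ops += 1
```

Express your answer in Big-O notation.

Each loop level contributes: n × √n × log n. Multiplying the contributions gives O(n√n log n).

Answer: O(n√n log n)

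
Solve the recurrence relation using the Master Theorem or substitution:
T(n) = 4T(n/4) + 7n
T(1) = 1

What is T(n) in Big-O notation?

By Master Theorem: a=4, b=4, f(n)=7n. Since log_4(4) = 1 and f(n) = Θ(n^1), Case 2 applies. T(n) = O(n log n).

Answer: O(n log n)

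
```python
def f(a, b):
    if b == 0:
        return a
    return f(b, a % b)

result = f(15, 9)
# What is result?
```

f(15, 9) -> f(9, 6) -> f(6, 3) -> f(3, 0) -> 3

Answer: 3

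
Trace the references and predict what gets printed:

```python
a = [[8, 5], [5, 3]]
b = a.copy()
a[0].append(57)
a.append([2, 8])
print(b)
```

Key concept: shallow copy with nested lists.
Step by step:
`a = [[8, 5], [5, 3]]` → a = [[8, 5], [5, 3]]
`b = a.copy()` → b = [[8, 5], [5, 3]]
`a[0].append(57)` → a = [[8, 5, 57], [5, 3]]; b = [[8, 5, 57], [5, 3]]
`a.append([2, 8])` → a = [[8, 5, 57], [5, 3], [2, 8]]
`print(b)` → prints [[8, 5, 57], [5, 3]]

Answer: [[8, 5, 57], [5, 3]]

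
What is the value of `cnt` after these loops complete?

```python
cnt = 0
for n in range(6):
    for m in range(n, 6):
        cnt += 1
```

Upper triangle: 6 + 5 + ... + 1
`cnt` takes the values: 0 → 1 → 2 → 3 → 4 → 5 → 6 → 7 → 8 → 9 → 10 → 11 → 12 → 13 → 14 → 15 → 16 → 17 → 18 → 19 → 20 → 21

Answer: 21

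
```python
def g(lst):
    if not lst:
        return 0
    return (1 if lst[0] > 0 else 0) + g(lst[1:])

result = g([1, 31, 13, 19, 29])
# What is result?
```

Count of positive elements in [1, 31, 13, 19, 29] = 5

Answer: 5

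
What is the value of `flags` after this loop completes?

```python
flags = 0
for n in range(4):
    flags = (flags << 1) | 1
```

Build 4 consecutive 1-bits: 0b1111
`flags` takes the values: 0 → 1 → 3 → 7 → 15

Answer: 15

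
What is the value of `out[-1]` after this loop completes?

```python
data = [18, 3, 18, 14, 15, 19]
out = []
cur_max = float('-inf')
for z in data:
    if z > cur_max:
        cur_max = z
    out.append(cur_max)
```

Running max ends at 19
`out` takes the values: [] → [18] → [18, 18] → [18, 18, 18] → [18, 18, 18, 18] → [18, 18, 18, 18, 18] → [18, 18, 18, 18, 18, 19]
So `out[-1]` = 19

Answer: 19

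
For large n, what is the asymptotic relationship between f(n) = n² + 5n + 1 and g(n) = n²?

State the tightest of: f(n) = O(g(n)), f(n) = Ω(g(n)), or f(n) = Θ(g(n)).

n² + 5n + 1 vs n²: f(n) = Θ(g(n)) — they are asymptotically equivalent (lower-order terms are dominated).

Answer: f(n) = Θ(g(n)) — they are asymptotically equivalent (lower-order terms are dominated).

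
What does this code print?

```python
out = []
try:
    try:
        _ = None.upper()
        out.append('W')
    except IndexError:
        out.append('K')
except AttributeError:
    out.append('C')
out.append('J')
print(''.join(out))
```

Execution trace: 'C' (outer except AttributeError) → 'J' (after the try/except). Output: CJ

Answer: CJ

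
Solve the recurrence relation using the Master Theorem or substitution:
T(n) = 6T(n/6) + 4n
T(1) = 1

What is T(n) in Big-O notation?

By Master Theorem: a=6, b=6, f(n)=4n. Since log_6(6) = 1 and f(n) = Θ(n^1), Case 2 applies. T(n) = O(n log n).

Answer: O(n log n)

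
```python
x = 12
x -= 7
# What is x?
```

Trace:
`x = 12` → x = 12
`x -= 7` → x = 5
So x = 5

Answer: 5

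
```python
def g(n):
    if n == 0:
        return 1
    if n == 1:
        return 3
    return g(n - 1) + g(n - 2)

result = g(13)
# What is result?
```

Build up from base cases: g(0)=1, g(1)=3, g(2)=4, g(3)=7, g(4)=11, g(5)=18, g(6)=29, ..., g(13)=843

Answer: 843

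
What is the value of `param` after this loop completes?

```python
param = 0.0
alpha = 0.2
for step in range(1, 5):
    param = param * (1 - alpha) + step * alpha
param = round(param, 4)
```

Moving average with lr=0.2
`param` takes the values: 0.0 → 0.2 → 0.56 → 1.048 → 1.6384

Answer: 1.6384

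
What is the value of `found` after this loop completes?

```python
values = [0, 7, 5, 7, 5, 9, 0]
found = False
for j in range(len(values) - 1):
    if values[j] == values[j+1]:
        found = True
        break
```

Check consecutive duplicates in [0, 7, 5, 7, 5, 9, 0]
`found` takes the values: False

Answer: False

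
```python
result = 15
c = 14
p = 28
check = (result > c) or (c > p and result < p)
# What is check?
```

Trace:
`result = 15` → result = 15
`c = 14` → c = 14
`p = 28` → p = 28
`check = (result > c) or (c > p and result < p)` → check = True
So check = True

Answer: True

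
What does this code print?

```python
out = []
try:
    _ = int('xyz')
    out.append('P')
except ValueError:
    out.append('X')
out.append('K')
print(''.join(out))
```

Execution trace: 'X' (except ValueError) → 'K' (after the try/except). Output: XK

Answer: XK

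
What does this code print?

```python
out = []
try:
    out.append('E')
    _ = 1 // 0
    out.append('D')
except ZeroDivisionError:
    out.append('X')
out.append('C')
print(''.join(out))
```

Execution trace: 'E' (try body) → 'X' (except ZeroDivisionError) → 'C' (after the try/except). Output: EXC

Answer: EXC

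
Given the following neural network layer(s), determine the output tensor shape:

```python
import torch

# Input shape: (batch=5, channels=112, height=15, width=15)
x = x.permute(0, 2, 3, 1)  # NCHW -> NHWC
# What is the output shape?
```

Input: (5, 112, 15, 15) -> Output: (5, 15, 15, 112)

Answer: (5, 15, 15, 112)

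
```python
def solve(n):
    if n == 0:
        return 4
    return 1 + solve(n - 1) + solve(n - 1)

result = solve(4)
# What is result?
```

solve(n) = 1 + 2·solve(n-1), solve(0)=4. Closed form: (4+1)·2^4 - 1 = 79.

Answer: 79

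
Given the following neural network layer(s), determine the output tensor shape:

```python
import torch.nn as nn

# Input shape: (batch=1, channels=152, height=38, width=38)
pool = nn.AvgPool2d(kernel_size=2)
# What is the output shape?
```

Input: (1, 152, 38, 38) -> Output: (1, 152, 19, 19)

Answer: (1, 152, 19, 19)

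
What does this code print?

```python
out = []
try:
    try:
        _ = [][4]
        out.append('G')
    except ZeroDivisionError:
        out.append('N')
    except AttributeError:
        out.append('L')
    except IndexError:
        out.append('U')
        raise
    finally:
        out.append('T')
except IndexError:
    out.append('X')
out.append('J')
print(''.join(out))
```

Execution trace: 'U' (inner except IndexError) → 'T' (inner finally) → 'X' (outer except IndexError) → 'J' (after the try/except). Output: UTXJ

Answer: UTXJ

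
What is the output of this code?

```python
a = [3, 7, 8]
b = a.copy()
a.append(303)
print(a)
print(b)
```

Key concept: list.copy() creates independent copy.
Step by step:
`a = [3, 7, 8]` → a = [3, 7, 8]
`b = a.copy()` → b = [3, 7, 8]
`a.append(303)` → a = [3, 7, 8, 303]
`print(a)` → prints [3, 7, 8, 303]
`print(b)` → prints [3, 7, 8]

Answer:
[3, 7, 8, 303]
[3, 7, 8]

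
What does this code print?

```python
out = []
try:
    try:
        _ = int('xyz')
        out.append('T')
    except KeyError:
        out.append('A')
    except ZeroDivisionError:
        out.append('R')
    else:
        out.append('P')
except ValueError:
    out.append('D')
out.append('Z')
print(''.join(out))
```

Execution trace: 'D' (outer except ValueError) → 'Z' (after the try/except). Output: DZ

Answer: DZ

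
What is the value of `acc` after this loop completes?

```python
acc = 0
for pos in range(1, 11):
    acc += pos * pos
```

Sum of squares 1² to 10² = 385
`acc` takes the values: 0 → 1 → 5 → 14 → 30 → 55 → 91 → 140 → 204 → 285 → 385

Answer: 385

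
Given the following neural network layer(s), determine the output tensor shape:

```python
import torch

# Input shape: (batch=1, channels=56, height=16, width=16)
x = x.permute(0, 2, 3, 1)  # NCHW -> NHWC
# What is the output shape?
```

Input: (1, 56, 16, 16) -> Output: (1, 16, 16, 56)

Answer: (1, 16, 16, 56)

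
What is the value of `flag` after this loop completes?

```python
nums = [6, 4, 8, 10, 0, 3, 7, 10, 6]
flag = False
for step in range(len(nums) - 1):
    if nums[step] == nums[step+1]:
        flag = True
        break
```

Check consecutive duplicates in [6, 4, 8, 10, 0, 3, 7, 10, 6]
`flag` takes the values: False

Answer: False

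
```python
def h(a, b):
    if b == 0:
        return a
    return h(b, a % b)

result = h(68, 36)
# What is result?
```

h(68, 36) -> h(36, 32) -> h(32, 4) -> h(4, 0) -> 4

Answer: 4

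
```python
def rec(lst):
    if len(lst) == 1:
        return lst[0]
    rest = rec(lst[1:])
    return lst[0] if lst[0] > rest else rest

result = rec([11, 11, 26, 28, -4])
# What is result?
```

Recursive max over [11, 11, 26, 28, -4] = 28

Answer: 28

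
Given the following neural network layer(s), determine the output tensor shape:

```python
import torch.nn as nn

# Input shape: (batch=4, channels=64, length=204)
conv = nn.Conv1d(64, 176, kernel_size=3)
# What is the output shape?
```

Input: (4, 64, 204) -> Output: (4, 176, 202)

Answer: (4, 176, 202)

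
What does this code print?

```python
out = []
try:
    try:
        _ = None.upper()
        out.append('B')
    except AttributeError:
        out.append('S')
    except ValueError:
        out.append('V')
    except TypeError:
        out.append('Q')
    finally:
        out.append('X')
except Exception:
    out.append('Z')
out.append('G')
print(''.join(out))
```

Execution trace: 'S' (inner except AttributeError) → 'X' (inner finally) → 'G' (after the try/except). Output: SXG

Answer: SXG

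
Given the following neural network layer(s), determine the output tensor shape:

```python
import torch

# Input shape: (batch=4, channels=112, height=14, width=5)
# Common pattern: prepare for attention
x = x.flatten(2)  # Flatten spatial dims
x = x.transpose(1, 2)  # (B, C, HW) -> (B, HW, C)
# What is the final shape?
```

Input: (4, 112, 14, 5) -> after flatten(2): (4, 112, 70) -> Output: (4, 70, 112)

Answer: (4, 70, 112)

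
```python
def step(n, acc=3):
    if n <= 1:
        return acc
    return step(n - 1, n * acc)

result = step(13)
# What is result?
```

Accumulator trace (n, acc): (13, 3) -> (12, 39) -> (11, 468) -> (10, 5148) -> (9, 51480) -> (8, 463320) -> (7, 3706560) -> (6, 25945920) -> (5, 155675520) -> (4, 778377600) -> (3, 3113510400) -> (2, 9340531200) -> (1, 18681062400) -> return 18681062400

Answer: 18681062400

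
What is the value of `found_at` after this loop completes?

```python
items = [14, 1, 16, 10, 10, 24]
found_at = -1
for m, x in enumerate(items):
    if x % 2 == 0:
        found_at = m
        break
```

First even number index in [14, 1, 16, 10, 10, 24]
`found_at` takes the values: -1 → 0

Answer: 0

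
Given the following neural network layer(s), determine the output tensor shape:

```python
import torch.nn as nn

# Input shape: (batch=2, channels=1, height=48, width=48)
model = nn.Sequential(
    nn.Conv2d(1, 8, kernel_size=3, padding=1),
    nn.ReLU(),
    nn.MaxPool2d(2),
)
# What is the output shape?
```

Input: (2, 1, 48, 48) -> after Conv2d: (2, 8, 48, 48) -> after ReLU: (2, 8, 48, 48) -> Output: (2, 8, 24, 24)

Answer: (2, 8, 24, 24)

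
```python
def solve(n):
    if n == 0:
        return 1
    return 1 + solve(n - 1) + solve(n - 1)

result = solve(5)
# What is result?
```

solve(n) = 1 + 2·solve(n-1), solve(0)=1. Closed form: (1+1)·2^5 - 1 = 63.

Answer: 63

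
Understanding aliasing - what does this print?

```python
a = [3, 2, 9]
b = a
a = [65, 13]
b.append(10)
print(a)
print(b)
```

Key concept: rebinding vs mutation: a is rebound to a new list, b still points at the original.
Step by step:
`a = [3, 2, 9]` → a = [3, 2, 9]
`b = a` → b = [3, 2, 9] (same object as a)
`a = [65, 13]` → a = [65, 13]
`b.append(10)` → b = [3, 2, 9, 10]
`print(a)` → prints [65, 13]
`print(b)` → prints [3, 2, 9, 10]

Answer:
[65, 13]
[3, 2, 9, 10]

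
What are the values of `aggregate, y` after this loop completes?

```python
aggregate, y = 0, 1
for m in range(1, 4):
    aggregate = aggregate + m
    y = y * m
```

Sum and factorial of 1 to 3
`aggregate, y` takes the values: (0, 1) → (1, 1) → (3, 1) → (3, 2) → (6, 2) → (6, 6)

Answer: 6, 6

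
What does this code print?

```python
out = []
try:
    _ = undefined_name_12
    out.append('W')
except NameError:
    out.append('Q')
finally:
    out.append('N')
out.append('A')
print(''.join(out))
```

Execution trace: 'Q' (except NameError) → 'N' (finally) → 'A' (after the try/except). Output: QNA

Answer: QNA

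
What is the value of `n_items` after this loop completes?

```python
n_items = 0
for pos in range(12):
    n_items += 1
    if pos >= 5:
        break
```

Loop breaks when pos reaches 5, n_items is 6
`n_items` takes the values: 0 → 1 → 2 → 3 → 4 → 5 → 6

Answer: 6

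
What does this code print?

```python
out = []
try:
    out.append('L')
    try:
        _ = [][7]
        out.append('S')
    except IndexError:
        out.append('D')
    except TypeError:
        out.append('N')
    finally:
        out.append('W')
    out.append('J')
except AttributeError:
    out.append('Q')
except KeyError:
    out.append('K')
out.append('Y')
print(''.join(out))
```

Execution trace: 'L' (try body) → 'D' (inner except IndexError) → 'W' (inner finally) → 'J' (try body, no exception) → 'Y' (after the try/except). Output: LDWJY

Answer: LDWJY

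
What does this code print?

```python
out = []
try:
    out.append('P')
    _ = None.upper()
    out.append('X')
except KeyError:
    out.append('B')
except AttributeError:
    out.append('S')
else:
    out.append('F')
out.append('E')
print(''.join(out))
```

Execution trace: 'P' (try body) → 'S' (except AttributeError) → 'E' (after the try/except). Output: PSE

Answer: PSE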